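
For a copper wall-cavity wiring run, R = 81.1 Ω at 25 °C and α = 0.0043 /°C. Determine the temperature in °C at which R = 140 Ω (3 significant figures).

R = R₀(1 + α(T − T₀)) ⇒ T = T₀ + (R/R₀ − 1)/α
T = 25 + (140/81.1 − 1)/0.0043 = 25 + (0.7263)/0.0043 = 194 °C

194 °C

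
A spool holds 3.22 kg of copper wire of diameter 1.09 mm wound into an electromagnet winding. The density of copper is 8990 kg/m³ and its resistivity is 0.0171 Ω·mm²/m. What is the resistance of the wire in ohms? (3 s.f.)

7.03 Ω

ρ = 0.0171 Ω·mm²/m = 1.71×10^-8 Ω·m
A = π(d/2)² = π(5.4500e-04 m)² = 9.3313e-07 m²
L = m/(density·A) = 3.22/(8990×9.3313e-07) = 383.8 m
R = ρL/A = (1.71×10^-8)(383.8)/(9.3313e-07) = 7.03 Ω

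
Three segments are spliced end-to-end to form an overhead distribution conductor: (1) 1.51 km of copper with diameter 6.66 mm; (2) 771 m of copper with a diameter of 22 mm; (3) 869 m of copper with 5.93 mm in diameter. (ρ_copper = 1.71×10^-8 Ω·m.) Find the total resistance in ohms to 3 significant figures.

Seg 1: A = π(d/2)² = π(3.3300e-03 m)² = 3.484e-05 m²
R_1 = (1.71×10^-8)(1510)/(3.484e-05) = 0.7412 Ω
Seg 2: A = π(d/2)² = π(1.1000e-02 m)² = 3.801e-04 m²
R_2 = (1.71×10^-8)(771)/(3.801e-04) = 0.03468 Ω
Seg 3: A = π(d/2)² = π(2.9650e-03 m)² = 2.762e-05 m²
R_3 = (1.71×10^-8)(869)/(2.762e-05) = 0.538 Ω
R_total = R_1 + R_2 + R_3 = 1.31 Ω

1.31 Ω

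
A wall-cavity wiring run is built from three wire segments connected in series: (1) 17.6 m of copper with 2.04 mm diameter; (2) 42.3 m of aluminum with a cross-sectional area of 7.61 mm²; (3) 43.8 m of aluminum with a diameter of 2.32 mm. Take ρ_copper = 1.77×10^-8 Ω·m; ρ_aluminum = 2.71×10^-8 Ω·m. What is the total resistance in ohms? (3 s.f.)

Seg 1: A = π(d/2)² = π(1.0200e-03 m)² = 3.269e-06 m²
R_1 = (1.77×10^-8)(17.6)/(3.269e-06) = 0.09531 Ω
Seg 2: A = 7.61 mm² = 7.610e-06 m²
R_2 = (2.71×10^-8)(42.3)/(7.610e-06) = 0.1506 Ω
Seg 3: A = π(d/2)² = π(1.1600e-03 m)² = 4.227e-06 m²
R_3 = (2.71×10^-8)(43.8)/(4.227e-06) = 0.2808 Ω
R_total = R_1 + R_2 + R_3 = 0.527 Ω

0.527 Ω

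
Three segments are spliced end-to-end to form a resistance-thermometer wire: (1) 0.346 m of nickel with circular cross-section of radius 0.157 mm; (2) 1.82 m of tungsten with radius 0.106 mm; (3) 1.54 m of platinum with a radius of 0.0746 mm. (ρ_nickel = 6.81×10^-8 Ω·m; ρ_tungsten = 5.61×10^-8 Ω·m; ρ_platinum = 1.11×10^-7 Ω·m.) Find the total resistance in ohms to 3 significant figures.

13.0 Ω

Seg 1: A = πr² = π(1.5700e-04 m)² = 7.744e-08 m²
R_1 = (6.81×10^-8)(0.346)/(7.744e-08) = 0.3043 Ω
Seg 2: A = πr² = π(1.0600e-04 m)² = 3.530e-08 m²
R_2 = (5.61×10^-8)(1.82)/(3.530e-08) = 2.892 Ω
Seg 3: A = πr² = π(7.4600e-05 m)² = 1.748e-08 m²
R_3 = (1.11×10^-7)(1.54)/(1.748e-08) = 9.777 Ω
R_total = R_1 + R_2 + R_3 = 13.0 Ω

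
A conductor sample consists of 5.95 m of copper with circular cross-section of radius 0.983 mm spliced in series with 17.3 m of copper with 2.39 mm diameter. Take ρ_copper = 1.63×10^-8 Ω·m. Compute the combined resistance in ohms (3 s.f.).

0.0948 Ω

Segment 1: A = πr² = π(9.8300e-04 m)² = 3.036e-06 m²
R₁ = ρL/A = (1.63×10^-8)(5.95)/(3.036e-06) = 0.03195 Ω
Segment 2: A = π(d/2)² = π(1.1950e-03 m)² = 4.486e-06 m²
R₂ = (1.63×10^-8)(17.3)/(4.486e-06) = 0.06286 Ω
R = R₁ + R₂ = 0.0948 Ω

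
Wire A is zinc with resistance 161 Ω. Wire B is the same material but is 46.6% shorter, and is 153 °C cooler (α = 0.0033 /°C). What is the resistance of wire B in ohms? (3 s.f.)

R ∝ ρL/d² with ρ ∝ (1+αΔT), so R_B/R_A = (1 − 46.6/100) × (1 − 0.0033×153)
= 0.534 × 0.4951 = 0.2644
R_B = 0.2644 × 161 = 42.6 Ω

42.6 Ω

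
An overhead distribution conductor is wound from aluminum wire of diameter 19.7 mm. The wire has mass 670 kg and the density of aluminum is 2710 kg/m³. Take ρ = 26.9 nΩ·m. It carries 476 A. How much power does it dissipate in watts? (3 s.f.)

16200 W

ρ = 26.9 nΩ·m = 2.69×10^-8 Ω·m
A = π(d/2)² = π(9.8500e-03 m)² = 3.0481e-04 m²
L = m/(density·A) = 670/(2710×3.0481e-04) = 811.1 m
R = ρL/A = (2.69×10^-8)(811.1)/(3.0481e-04) = 0.07158 Ω
P = I²R = (476)² × 0.07158 = 16200 W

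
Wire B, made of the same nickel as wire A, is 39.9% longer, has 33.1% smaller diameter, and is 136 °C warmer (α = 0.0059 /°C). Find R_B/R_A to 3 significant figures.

R ∝ ρL/d² with ρ ∝ (1+αΔT), so R_B/R_A = (1 + 39.9/100) × (1 − 33.1/100)⁻² × (1 + 0.0059×136)
= 1.399 × 2.234 × 1.802 = 5.63

5.63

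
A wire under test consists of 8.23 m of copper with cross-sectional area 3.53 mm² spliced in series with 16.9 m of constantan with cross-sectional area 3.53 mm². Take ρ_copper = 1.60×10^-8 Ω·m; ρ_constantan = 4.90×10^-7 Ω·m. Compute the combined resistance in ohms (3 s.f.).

Segment 1: A = 3.53 mm² = 3.530e-06 m²
R₁ = ρL/A = (1.60×10^-8)(8.23)/(3.530e-06) = 0.0373 Ω
R₂ = (4.90×10^-7)(16.9)/(3.530e-06) = 2.346 Ω
R = R₁ + R₂ = 2.38 Ω

2.38 Ω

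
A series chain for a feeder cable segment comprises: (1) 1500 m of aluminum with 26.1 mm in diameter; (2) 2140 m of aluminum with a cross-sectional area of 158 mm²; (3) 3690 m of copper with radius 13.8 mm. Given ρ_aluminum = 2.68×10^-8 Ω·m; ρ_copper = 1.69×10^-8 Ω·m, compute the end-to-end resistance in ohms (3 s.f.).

0.542 Ω

Seg 1: A = π(d/2)² = π(1.3050e-02 m)² = 5.350e-04 m²
R_1 = (2.68×10^-8)(1500)/(5.350e-04) = 0.07514 Ω
Seg 2: A = 158 mm² = 1.580e-04 m²
R_2 = (2.68×10^-8)(2140)/(1.580e-04) = 0.363 Ω
Seg 3: A = πr² = π(1.3800e-02 m)² = 5.983e-04 m²
R_3 = (1.69×10^-8)(3690)/(5.983e-04) = 0.1042 Ω
R_total = R_1 + R_2 + R_3 = 0.542 Ω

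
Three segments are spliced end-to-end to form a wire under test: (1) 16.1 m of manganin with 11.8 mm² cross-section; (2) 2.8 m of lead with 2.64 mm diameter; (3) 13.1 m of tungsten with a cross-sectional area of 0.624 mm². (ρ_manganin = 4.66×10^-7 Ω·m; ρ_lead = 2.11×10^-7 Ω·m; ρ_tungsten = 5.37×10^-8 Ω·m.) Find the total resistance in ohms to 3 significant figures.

1.87 Ω

Seg 1: A = 11.8 mm² = 1.180e-05 m²
R_1 = (4.66×10^-7)(16.1)/(1.180e-05) = 0.6358 Ω
Seg 2: A = π(d/2)² = π(1.3200e-03 m)² = 5.474e-06 m²
R_2 = (2.11×10^-7)(2.8)/(5.474e-06) = 0.1079 Ω
Seg 3: A = 0.624 mm² = 6.240e-07 m²
R_3 = (5.37×10^-8)(13.1)/(6.240e-07) = 1.127 Ω
R_total = R_1 + R_2 + R_3 = 1.87 Ω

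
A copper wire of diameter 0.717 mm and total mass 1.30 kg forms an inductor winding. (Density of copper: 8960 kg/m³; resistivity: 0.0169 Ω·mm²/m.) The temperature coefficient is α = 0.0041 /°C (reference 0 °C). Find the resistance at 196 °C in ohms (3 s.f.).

27.1 Ω

ρ = 0.0169 Ω·mm²/m = 1.69×10^-8 Ω·m
A = π(d/2)² = π(3.5850e-04 m)² = 4.0376e-07 m²
L = m/(density·A) = 1.3/(8960×4.0376e-07) = 359.3 m
R = ρL/A = (1.69×10^-8)(359.3)/(4.0376e-07) = 15.04 Ω
R(196 °C) = 15.04 × (1 + 0.0041×196) = 27.1 Ω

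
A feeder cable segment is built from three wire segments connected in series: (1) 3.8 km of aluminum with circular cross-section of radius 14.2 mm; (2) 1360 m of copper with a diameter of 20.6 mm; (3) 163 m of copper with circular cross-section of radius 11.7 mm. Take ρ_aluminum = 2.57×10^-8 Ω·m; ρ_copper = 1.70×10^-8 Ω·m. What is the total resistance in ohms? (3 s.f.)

0.230 Ω

Seg 1: A = πr² = π(1.4200e-02 m)² = 6.335e-04 m²
R_1 = (2.57×10^-8)(3800)/(6.335e-04) = 0.1542 Ω
Seg 2: A = π(d/2)² = π(1.0300e-02 m)² = 3.333e-04 m²
R_2 = (1.70×10^-8)(1360)/(3.333e-04) = 0.06937 Ω
Seg 3: A = πr² = π(1.1700e-02 m)² = 4.301e-04 m²
R_3 = (1.70×10^-8)(163)/(4.301e-04) = 0.006443 Ω
R_total = R_1 + R_2 + R_3 = 0.230 Ω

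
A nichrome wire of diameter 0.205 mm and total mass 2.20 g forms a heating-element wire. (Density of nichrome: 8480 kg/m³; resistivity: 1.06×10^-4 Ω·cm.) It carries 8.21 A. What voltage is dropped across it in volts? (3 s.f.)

2070 V

ρ = 1.06×10^-4 Ω·cm = 1.06×10^-6 Ω·m
A = π(d/2)² = π(1.0250e-04 m)² = 3.3006e-08 m²
L = m/(density·A) = 0.0022/(8480×3.3006e-08) = 7.86 m
R = ρL/A = (1.06×10^-6)(7.86)/(3.3006e-08) = 252.4 Ω
V = IR = 8.21 × 252.4 = 2070 V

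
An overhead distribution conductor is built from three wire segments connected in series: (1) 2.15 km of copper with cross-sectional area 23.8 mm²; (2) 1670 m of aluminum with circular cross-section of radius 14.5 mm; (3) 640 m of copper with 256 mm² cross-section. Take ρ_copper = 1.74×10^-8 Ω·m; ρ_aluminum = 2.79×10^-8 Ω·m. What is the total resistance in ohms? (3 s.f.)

Seg 1: A = 23.8 mm² = 2.380e-05 m²
R_1 = (1.74×10^-8)(2150)/(2.380e-05) = 1.572 Ω
Seg 2: A = πr² = π(1.4500e-02 m)² = 6.605e-04 m²
R_2 = (2.79×10^-8)(1670)/(6.605e-04) = 0.07054 Ω
Seg 3: A = 256 mm² = 2.560e-04 m²
R_3 = (1.74×10^-8)(640)/(2.560e-04) = 0.0435 Ω
R_total = R_1 + R_2 + R_3 = 1.69 Ω

1.69 Ω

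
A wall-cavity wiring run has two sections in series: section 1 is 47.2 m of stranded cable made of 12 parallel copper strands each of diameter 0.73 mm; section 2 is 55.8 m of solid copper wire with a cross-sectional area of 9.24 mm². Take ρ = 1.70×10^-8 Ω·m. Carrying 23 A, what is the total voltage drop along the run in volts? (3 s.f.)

Section 1: A_strand = π(3.6500e-04)² = 4.185e-07 m²; R₁ = ρL/(N·A_s) = (1.70×10^-8)(47.2)/(12×4.185e-07) = 0.1598 Ω
Section 2: A = 9.24 mm² = 9.240e-06 m²
R₂ = (1.70×10^-8)(55.8)/(9.240e-06) = 0.1027 Ω
R = R₁ + R₂ = 0.2624 Ω
V = IR = 23 × 0.2624 = 6.04 V

6.04 V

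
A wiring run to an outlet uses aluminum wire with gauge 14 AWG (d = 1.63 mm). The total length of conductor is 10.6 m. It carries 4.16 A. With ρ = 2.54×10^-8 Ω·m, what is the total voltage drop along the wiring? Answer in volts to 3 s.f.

0.537 V

A = π(1.63/2 mm)² = π(8.1500e-04 m)² = 2.087e-06 m²
R = ρL/A = (2.54×10^-8)(10.6)/(2.087e-06) = 0.129 Ω
V = IR = 4.16 × 0.129 = 0.537 V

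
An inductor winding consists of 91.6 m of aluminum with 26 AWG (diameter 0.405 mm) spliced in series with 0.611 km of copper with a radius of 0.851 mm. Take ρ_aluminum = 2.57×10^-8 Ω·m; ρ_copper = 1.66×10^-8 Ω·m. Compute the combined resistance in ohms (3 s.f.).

22.7 Ω

Segment 1: A = π(0.405/2 mm)² = π(2.0250e-04 m)² = 1.288e-07 m²
R₁ = ρL/A = (2.57×10^-8)(91.6)/(1.288e-07) = 18.27 Ω
Segment 2: A = πr² = π(8.5100e-04 m)² = 2.275e-06 m²
R₂ = (1.66×10^-8)(611)/(2.275e-06) = 4.458 Ω
R = R₁ + R₂ = 22.7 Ω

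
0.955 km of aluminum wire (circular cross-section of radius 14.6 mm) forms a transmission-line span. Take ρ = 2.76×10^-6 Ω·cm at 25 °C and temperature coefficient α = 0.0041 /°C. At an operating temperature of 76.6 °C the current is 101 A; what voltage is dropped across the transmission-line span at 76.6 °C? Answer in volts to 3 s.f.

ρ = 2.76×10^-6 Ω·cm = 2.76×10^-8 Ω·m
A = πr² = π(1.4600e-02 m)² = 6.697e-04 m²
R₍25₎ = ρL/A = (2.76×10^-8)(955)/(6.697e-04) = 0.03936 Ω
R₍76.6₎ = R₍25₎(1 + αΔT) = 0.03936 × (1 + 0.0041×51.6) = 0.04769 Ω
V = IR = 101 × 0.04769 = 4.82 V

4.82 V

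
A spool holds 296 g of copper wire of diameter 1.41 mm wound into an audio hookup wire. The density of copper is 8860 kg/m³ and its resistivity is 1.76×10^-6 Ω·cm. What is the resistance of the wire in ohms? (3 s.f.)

0.241 Ω

ρ = 1.76×10^-6 Ω·cm = 1.76×10^-8 Ω·m
A = π(d/2)² = π(7.0500e-04 m)² = 1.5615e-06 m²
L = m/(density·A) = 0.296/(8860×1.5615e-06) = 21.4 m
R = ρL/A = (1.76×10^-8)(21.4)/(1.5615e-06) = 0.241 Ω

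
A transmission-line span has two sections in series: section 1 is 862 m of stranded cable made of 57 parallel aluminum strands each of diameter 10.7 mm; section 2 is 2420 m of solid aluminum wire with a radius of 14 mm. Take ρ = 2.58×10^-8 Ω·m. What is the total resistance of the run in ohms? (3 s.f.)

0.106 Ω

Section 1: A_strand = π(5.3500e-03)² = 8.992e-05 m²; R₁ = ρL/(N·A_s) = (2.58×10^-8)(862)/(57×8.992e-05) = 0.004339 Ω
Section 2: A = πr² = π(1.4000e-02 m)² = 6.158e-04 m²
R₂ = (2.58×10^-8)(2420)/(6.158e-04) = 0.1014 Ω
R = R₁ + R₂ = 0.106 Ω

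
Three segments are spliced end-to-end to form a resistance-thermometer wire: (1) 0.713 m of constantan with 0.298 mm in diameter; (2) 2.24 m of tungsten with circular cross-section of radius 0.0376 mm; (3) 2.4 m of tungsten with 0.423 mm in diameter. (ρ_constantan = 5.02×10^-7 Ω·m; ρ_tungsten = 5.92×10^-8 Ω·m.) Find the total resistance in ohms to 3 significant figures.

36.0 Ω

Seg 1: A = π(d/2)² = π(1.4900e-04 m)² = 6.975e-08 m²
R_1 = (5.02×10^-7)(0.713)/(6.975e-08) = 5.132 Ω
Seg 2: A = πr² = π(3.7600e-05 m)² = 4.441e-09 m²
R_2 = (5.92×10^-8)(2.24)/(4.441e-09) = 29.86 Ω
Seg 3: A = π(d/2)² = π(2.1150e-04 m)² = 1.405e-07 m²
R_3 = (5.92×10^-8)(2.4)/(1.405e-07) = 1.011 Ω
R_total = R_1 + R_2 + R_3 = 36.0 Ω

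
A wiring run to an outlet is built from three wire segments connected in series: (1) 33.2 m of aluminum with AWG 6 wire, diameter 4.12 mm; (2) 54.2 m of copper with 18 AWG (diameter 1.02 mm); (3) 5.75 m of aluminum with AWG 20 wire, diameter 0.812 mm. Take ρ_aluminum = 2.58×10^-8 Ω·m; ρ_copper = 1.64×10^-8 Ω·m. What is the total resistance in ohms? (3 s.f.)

1.44 Ω

Seg 1: A = π(4.12/2 mm)² = π(2.0600e-03 m)² = 1.333e-05 m²
R_1 = (2.58×10^-8)(33.2)/(1.333e-05) = 0.06425 Ω
Seg 2: A = π(1.02/2 mm)² = π(5.1000e-04 m)² = 8.171e-07 m²
R_2 = (1.64×10^-8)(54.2)/(8.171e-07) = 1.088 Ω
Seg 3: A = π(0.812/2 mm)² = π(4.0600e-04 m)² = 5.178e-07 m²
R_3 = (2.58×10^-8)(5.75)/(5.178e-07) = 0.2865 Ω
R_total = R_1 + R_2 + R_3 = 1.44 Ω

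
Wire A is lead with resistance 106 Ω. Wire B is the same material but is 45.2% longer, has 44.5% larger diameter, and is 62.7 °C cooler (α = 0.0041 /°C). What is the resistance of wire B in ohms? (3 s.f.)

R ∝ ρL/d² with ρ ∝ (1+αΔT), so R_B/R_A = (1 + 45.2/100) × (1 + 44.5/100)⁻² × (1 − 0.0041×62.7)
= 1.452 × 0.4789 × 0.7429 = 0.5166
R_B = 0.5166 × 106 = 54.8 Ω

54.8 Ω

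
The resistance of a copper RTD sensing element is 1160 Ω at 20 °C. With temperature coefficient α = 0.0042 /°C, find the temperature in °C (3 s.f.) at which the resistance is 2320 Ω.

R = R₀(1 + α(T − T₀)) ⇒ T = T₀ + (R/R₀ − 1)/α
T = 20 + (2320/1160 − 1)/0.0042 = 20 + (1)/0.0042 = 258 °C

258 °C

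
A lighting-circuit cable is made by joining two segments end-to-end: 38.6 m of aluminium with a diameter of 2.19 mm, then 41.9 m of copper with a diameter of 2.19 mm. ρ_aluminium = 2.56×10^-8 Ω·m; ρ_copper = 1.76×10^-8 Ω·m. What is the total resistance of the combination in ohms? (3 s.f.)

Segment 1: A = π(d/2)² = π(1.0950e-03 m)² = 3.767e-06 m²
R₁ = ρL/A = (2.56×10^-8)(38.6)/(3.767e-06) = 0.2623 Ω
R₂ = (1.76×10^-8)(41.9)/(3.767e-06) = 0.1958 Ω
R = R₁ + R₂ = 0.458 Ω

0.458 Ω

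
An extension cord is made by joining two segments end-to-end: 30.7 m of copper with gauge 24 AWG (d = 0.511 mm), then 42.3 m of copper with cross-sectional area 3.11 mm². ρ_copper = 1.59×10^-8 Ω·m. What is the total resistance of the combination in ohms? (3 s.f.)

2.60 Ω

Segment 1: A = π(0.511/2 mm)² = π(2.5550e-04 m)² = 2.051e-07 m²
R₁ = ρL/A = (1.59×10^-8)(30.7)/(2.051e-07) = 2.38 Ω
Segment 2: A = 3.11 mm² = 3.110e-06 m²
R₂ = (1.59×10^-8)(42.3)/(3.110e-06) = 0.2163 Ω
R = R₁ + R₂ = 2.60 Ω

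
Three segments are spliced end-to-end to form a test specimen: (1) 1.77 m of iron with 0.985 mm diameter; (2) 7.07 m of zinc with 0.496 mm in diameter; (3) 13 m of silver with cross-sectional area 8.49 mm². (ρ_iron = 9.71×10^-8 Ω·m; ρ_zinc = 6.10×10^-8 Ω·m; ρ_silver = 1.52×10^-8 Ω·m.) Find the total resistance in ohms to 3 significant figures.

2.48 Ω

Seg 1: A = π(d/2)² = π(4.9250e-04 m)² = 7.620e-07 m²
R_1 = (9.71×10^-8)(1.77)/(7.620e-07) = 0.2255 Ω
Seg 2: A = π(d/2)² = π(2.4800e-04 m)² = 1.932e-07 m²
R_2 = (6.10×10^-8)(7.07)/(1.932e-07) = 2.232 Ω
Seg 3: A = 8.49 mm² = 8.490e-06 m²
R_3 = (1.52×10^-8)(13)/(8.490e-06) = 0.02327 Ω
R_total = R_1 + R_2 + R_3 = 2.48 Ω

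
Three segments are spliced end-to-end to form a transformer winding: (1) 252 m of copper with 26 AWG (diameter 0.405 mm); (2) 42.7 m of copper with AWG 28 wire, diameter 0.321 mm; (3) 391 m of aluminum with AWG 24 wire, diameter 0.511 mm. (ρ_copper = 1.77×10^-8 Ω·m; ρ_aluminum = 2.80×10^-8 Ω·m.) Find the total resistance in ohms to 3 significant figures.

97.3 Ω

Seg 1: A = π(0.405/2 mm)² = π(2.0250e-04 m)² = 1.288e-07 m²
R_1 = (1.77×10^-8)(252)/(1.288e-07) = 34.62 Ω
Seg 2: A = π(0.321/2 mm)² = π(1.6050e-04 m)² = 8.093e-08 m²
R_2 = (1.77×10^-8)(42.7)/(8.093e-08) = 9.339 Ω
Seg 3: A = π(0.511/2 mm)² = π(2.5550e-04 m)² = 2.051e-07 m²
R_3 = (2.80×10^-8)(391)/(2.051e-07) = 53.38 Ω
R_total = R_1 + R_2 + R_3 = 97.3 Ω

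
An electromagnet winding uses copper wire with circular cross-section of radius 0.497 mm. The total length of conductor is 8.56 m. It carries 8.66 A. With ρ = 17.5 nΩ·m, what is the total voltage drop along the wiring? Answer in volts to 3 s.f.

ρ = 17.5 nΩ·m = 1.75×10^-8 Ω·m
A = πr² = π(4.9700e-04 m)² = 7.760e-07 m²
R = ρL/A = (1.75×10^-8)(8.56)/(7.760e-07) = 0.193 Ω
V = IR = 8.66 × 0.193 = 1.67 V

1.67 V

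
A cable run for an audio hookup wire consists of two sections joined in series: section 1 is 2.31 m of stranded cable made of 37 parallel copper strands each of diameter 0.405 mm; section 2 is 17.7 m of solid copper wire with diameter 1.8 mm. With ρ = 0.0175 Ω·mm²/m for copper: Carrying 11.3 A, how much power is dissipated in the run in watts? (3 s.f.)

16.6 W

ρ = 0.0175 Ω·mm²/m = 1.75×10^-8 Ω·m
Section 1: A_strand = π(2.0250e-04)² = 1.288e-07 m²; R₁ = ρL/(N·A_s) = (1.75×10^-8)(2.31)/(37×1.288e-07) = 0.008481 Ω
Section 2: A = π(d/2)² = π(9.0000e-04 m)² = 2.545e-06 m²
R₂ = (1.75×10^-8)(17.7)/(2.545e-06) = 0.1217 Ω
R = R₁ + R₂ = 0.1302 Ω
P = I²R = (11.3)² × 0.1302 = 16.6 W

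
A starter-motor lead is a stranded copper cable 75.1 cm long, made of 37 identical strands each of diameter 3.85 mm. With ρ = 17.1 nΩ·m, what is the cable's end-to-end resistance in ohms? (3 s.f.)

ρ = 17.1 nΩ·m = 1.71×10^-8 Ω·m
A_strand = π(1.9250e-03 m)² = 1.164e-05 m²
R_strand = ρL/A = (1.71×10^-8)(0.751)/(1.164e-05) = 0.001103 Ω
R_total = R_strand/N = 0.001103/37 = 2.98×10^-5 Ω

2.98×10^-5 Ω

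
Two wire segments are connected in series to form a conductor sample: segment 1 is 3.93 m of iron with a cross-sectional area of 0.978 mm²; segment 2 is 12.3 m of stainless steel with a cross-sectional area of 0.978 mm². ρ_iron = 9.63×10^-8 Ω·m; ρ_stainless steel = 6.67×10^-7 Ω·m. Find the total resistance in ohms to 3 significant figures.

8.78 Ω

Segment 1: A = 0.978 mm² = 9.780e-07 m²
R₁ = ρL/A = (9.63×10^-8)(3.93)/(9.780e-07) = 0.387 Ω
R₂ = (6.67×10^-7)(12.3)/(9.780e-07) = 8.389 Ω
R = R₁ + R₂ = 8.78 Ω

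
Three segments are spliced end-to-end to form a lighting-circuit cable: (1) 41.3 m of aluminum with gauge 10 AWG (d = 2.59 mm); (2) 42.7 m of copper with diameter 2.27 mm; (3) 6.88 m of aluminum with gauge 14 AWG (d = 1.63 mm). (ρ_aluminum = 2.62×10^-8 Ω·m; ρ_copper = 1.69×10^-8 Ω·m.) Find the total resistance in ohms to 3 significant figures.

Seg 1: A = π(2.59/2 mm)² = π(1.2950e-03 m)² = 5.269e-06 m²
R_1 = (2.62×10^-8)(41.3)/(5.269e-06) = 0.2054 Ω
Seg 2: A = π(d/2)² = π(1.1350e-03 m)² = 4.047e-06 m²
R_2 = (1.69×10^-8)(42.7)/(4.047e-06) = 0.1783 Ω
Seg 3: A = π(1.63/2 mm)² = π(8.1500e-04 m)² = 2.087e-06 m²
R_3 = (2.62×10^-8)(6.88)/(2.087e-06) = 0.08638 Ω
R_total = R_1 + R_2 + R_3 = 0.470 Ω

0.470 Ω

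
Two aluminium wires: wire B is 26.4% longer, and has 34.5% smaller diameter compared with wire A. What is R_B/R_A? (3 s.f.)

2.95

R ∝ L/d², so R_B/R_A = (1 + 26.4/100) × (1 − 34.5/100)⁻²
= 1.264 × 2.331 = 2.95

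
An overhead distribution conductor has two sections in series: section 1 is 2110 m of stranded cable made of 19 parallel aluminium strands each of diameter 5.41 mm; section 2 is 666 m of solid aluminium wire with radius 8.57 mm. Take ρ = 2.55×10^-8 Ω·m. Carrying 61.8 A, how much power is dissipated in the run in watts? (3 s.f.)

752 W

Section 1: A_strand = π(2.7050e-03)² = 2.299e-05 m²; R₁ = ρL/(N·A_s) = (2.55×10^-8)(2110)/(19×2.299e-05) = 0.1232 Ω
Section 2: A = πr² = π(8.5700e-03 m)² = 2.307e-04 m²
R₂ = (2.55×10^-8)(666)/(2.307e-04) = 0.0736 Ω
R = R₁ + R₂ = 0.1968 Ω
P = I²R = (61.8)² × 0.1968 = 752 W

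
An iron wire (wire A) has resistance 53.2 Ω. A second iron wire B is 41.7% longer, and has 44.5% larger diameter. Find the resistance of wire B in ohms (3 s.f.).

R ∝ L/d², so R_B/R_A = (1 + 41.7/100) × (1 + 44.5/100)⁻²
= 1.417 × 0.4789 = 0.6786
R_B = 0.6786 × 53.2 = 36.1 Ω

36.1 Ω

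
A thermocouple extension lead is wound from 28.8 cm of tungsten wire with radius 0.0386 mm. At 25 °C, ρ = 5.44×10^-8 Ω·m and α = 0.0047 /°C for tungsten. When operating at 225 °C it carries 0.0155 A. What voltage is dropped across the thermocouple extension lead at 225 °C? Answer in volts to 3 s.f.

A = πr² = π(3.8600e-05 m)² = 4.681e-09 m²
R₍25₎ = ρL/A = (5.44×10^-8)(0.288)/(4.681e-09) = 3.347 Ω
R₍225₎ = R₍25₎(1 + αΔT) = 3.347 × (1 + 0.0047×200) = 6.493 Ω
V = IR = 0.0155 × 6.493 = 0.101 V

0.101 V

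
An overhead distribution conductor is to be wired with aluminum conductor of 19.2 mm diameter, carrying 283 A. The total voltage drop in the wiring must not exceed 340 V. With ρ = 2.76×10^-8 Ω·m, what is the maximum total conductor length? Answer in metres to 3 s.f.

A = π(d/2)² = π(9.6000e-03 m)² = 2.895e-04 m²
L_max = V_max·A/(1·ρI) = (340)(2.895e-04)/(2.76×10^-8×283) = 12600 m

12600 m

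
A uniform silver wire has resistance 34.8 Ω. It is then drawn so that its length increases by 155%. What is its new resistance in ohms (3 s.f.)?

226 Ω

k = 1 + 155/100 = 2.55; volume constant ⇒ A' = A/k, so R' = k²R.
R' = 6.502 × 34.8 = 226 Ω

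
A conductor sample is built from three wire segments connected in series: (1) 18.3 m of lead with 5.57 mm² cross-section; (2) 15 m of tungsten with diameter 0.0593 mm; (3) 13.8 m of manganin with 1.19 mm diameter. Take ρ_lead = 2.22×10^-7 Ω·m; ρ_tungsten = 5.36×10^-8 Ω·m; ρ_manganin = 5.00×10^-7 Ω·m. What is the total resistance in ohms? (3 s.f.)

Seg 1: A = 5.57 mm² = 5.570e-06 m²
R_1 = (2.22×10^-7)(18.3)/(5.570e-06) = 0.7294 Ω
Seg 2: A = π(d/2)² = π(2.9650e-05 m)² = 2.762e-09 m²
R_2 = (5.36×10^-8)(15)/(2.762e-09) = 291.1 Ω
Seg 3: A = π(d/2)² = π(5.9500e-04 m)² = 1.112e-06 m²
R_3 = (5.00×10^-7)(13.8)/(1.112e-06) = 6.204 Ω
R_total = R_1 + R_2 + R_3 = 298 Ω

298 Ω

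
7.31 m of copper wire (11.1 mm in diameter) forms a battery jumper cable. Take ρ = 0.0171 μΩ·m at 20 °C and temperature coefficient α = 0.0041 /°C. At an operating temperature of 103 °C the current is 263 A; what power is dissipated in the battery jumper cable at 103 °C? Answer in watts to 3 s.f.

ρ = 0.0171 μΩ·m = 1.71×10^-8 Ω·m
A = π(d/2)² = π(5.5500e-03 m)² = 9.677e-05 m²
R₍20₎ = ρL/A = (1.71×10^-8)(7.31)/(9.677e-05) = 0.001292 Ω
R₍103₎ = R₍20₎(1 + αΔT) = 0.001292 × (1 + 0.0041×83) = 0.001731 Ω
P = I²R = (263)² × 0.001731 = 120 W

120 W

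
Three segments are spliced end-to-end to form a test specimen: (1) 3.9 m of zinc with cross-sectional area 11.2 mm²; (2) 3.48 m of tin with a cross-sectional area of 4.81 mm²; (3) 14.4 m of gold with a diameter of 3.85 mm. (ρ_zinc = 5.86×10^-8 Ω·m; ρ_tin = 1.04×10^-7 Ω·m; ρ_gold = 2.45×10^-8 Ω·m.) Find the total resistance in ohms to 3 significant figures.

0.126 Ω

Seg 1: A = 11.2 mm² = 1.120e-05 m²
R_1 = (5.86×10^-8)(3.9)/(1.120e-05) = 0.02041 Ω
Seg 2: A = 4.81 mm² = 4.810e-06 m²
R_2 = (1.04×10^-7)(3.48)/(4.810e-06) = 0.07524 Ω
Seg 3: A = π(d/2)² = π(1.9250e-03 m)² = 1.164e-05 m²
R_3 = (2.45×10^-8)(14.4)/(1.164e-05) = 0.03031 Ω
R_total = R_1 + R_2 + R_3 = 0.126 Ω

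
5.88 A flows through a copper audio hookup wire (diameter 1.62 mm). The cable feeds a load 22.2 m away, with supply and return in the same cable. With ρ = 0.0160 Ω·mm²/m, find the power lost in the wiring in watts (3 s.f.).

ρ = 0.0160 Ω·mm²/m = 1.60×10^-8 Ω·m
A = π(d/2)² = π(8.1000e-04 m)² = 2.061e-06 m²
Total conductor length (both ways) L = 2 × 22.2 = 44.4 m
R = ρL/A = (1.60×10^-8)(44.4)/(2.061e-06) = 0.3447 Ω
P = I²R = (5.88)² × 0.3447 = 11.9 W

11.9 W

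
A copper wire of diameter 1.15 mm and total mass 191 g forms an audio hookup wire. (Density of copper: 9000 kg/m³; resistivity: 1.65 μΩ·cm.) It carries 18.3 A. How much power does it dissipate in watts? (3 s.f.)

109 W

ρ = 1.65 μΩ·cm = 1.65×10^-8 Ω·m
A = π(d/2)² = π(5.7500e-04 m)² = 1.0387e-06 m²
L = m/(density·A) = 0.191/(9000×1.0387e-06) = 20.43 m
R = ρL/A = (1.65×10^-8)(20.43)/(1.0387e-06) = 0.3246 Ω
P = I²R = (18.3)² × 0.3246 = 109 W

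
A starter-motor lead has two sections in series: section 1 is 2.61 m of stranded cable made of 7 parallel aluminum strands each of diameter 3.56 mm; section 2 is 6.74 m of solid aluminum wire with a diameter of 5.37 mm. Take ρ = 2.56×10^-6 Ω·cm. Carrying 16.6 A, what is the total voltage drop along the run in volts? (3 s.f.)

0.142 V

ρ = 2.56×10^-6 Ω·cm = 2.56×10^-8 Ω·m
Section 1: A_strand = π(1.7800e-03)² = 9.954e-06 m²; R₁ = ρL/(N·A_s) = (2.56×10^-8)(2.61)/(7×9.954e-06) = 9.589×10^-4 Ω
Section 2: A = π(d/2)² = π(2.6850e-03 m)² = 2.265e-05 m²
R₂ = (2.56×10^-8)(6.74)/(2.265e-05) = 0.007618 Ω
R = R₁ + R₂ = 0.008577 Ω
V = IR = 16.6 × 0.008577 = 0.142 V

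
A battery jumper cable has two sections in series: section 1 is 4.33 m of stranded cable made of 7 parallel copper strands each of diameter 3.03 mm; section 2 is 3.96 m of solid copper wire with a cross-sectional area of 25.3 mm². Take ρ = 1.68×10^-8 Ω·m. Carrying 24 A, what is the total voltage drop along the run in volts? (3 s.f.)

0.0977 V

Section 1: A_strand = π(1.5150e-03)² = 7.211e-06 m²; R₁ = ρL/(N·A_s) = (1.68×10^-8)(4.33)/(7×7.211e-06) = 0.001441 Ω
Section 2: A = 25.3 mm² = 2.530e-05 m²
R₂ = (1.68×10^-8)(3.96)/(2.530e-05) = 0.00263 Ω
R = R₁ + R₂ = 0.004071 Ω
V = IR = 24 × 0.004071 = 0.0977 V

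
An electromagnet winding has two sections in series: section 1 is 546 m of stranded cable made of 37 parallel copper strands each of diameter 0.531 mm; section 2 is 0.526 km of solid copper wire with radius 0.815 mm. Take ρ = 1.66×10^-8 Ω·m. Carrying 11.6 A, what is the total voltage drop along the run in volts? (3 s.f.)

Section 1: A_strand = π(2.6550e-04)² = 2.215e-07 m²; R₁ = ρL/(N·A_s) = (1.66×10^-8)(546)/(37×2.215e-07) = 1.106 Ω
Section 2: A = πr² = π(8.1500e-04 m)² = 2.087e-06 m²
R₂ = (1.66×10^-8)(526)/(2.087e-06) = 4.184 Ω
R = R₁ + R₂ = 5.291 Ω
V = IR = 11.6 × 5.291 = 61.4 V

61.4 V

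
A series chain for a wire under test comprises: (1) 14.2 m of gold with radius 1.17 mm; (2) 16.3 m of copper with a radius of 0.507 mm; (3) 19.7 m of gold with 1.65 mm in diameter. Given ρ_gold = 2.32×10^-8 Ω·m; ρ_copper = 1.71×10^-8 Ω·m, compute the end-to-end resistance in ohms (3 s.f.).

0.636 Ω

Seg 1: A = πr² = π(1.1700e-03 m)² = 4.301e-06 m²
R_1 = (2.32×10^-8)(14.2)/(4.301e-06) = 0.0766 Ω
Seg 2: A = πr² = π(5.0700e-04 m)² = 8.075e-07 m²
R_2 = (1.71×10^-8)(16.3)/(8.075e-07) = 0.3452 Ω
Seg 3: A = π(d/2)² = π(8.2500e-04 m)² = 2.138e-06 m²
R_3 = (2.32×10^-8)(19.7)/(2.138e-06) = 0.2137 Ω
R_total = R_1 + R_2 + R_3 = 0.636 Ω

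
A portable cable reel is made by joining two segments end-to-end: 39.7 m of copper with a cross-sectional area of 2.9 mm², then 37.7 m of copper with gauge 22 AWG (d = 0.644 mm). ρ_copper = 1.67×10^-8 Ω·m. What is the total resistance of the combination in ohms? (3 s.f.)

2.16 Ω

Segment 1: A = 2.9 mm² = 2.900e-06 m²
R₁ = ρL/A = (1.67×10^-8)(39.7)/(2.900e-06) = 0.2286 Ω
Segment 2: A = π(0.644/2 mm)² = π(3.2200e-04 m)² = 3.257e-07 m²
R₂ = (1.67×10^-8)(37.7)/(3.257e-07) = 1.933 Ω
R = R₁ + R₂ = 2.16 Ω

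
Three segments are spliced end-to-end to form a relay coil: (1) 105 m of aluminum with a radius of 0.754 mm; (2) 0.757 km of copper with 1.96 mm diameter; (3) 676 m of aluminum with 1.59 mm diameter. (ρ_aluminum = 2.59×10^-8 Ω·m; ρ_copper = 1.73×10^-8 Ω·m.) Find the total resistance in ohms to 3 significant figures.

Seg 1: A = πr² = π(7.5400e-04 m)² = 1.786e-06 m²
R_1 = (2.59×10^-8)(105)/(1.786e-06) = 1.523 Ω
Seg 2: A = π(d/2)² = π(9.8000e-04 m)² = 3.017e-06 m²
R_2 = (1.73×10^-8)(757)/(3.017e-06) = 4.341 Ω
Seg 3: A = π(d/2)² = π(7.9500e-04 m)² = 1.986e-06 m²
R_3 = (2.59×10^-8)(676)/(1.986e-06) = 8.818 Ω
R_total = R_1 + R_2 + R_3 = 14.7 Ω

14.7 Ω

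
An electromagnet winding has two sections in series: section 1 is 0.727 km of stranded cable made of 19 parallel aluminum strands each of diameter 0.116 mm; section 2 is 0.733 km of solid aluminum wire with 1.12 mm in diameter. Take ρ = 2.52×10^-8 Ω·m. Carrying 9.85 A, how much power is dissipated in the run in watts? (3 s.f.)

10700 W

Section 1: A_strand = π(5.8000e-05)² = 1.057e-08 m²; R₁ = ρL/(N·A_s) = (2.52×10^-8)(727)/(19×1.057e-08) = 91.24 Ω
Section 2: A = π(d/2)² = π(5.6000e-04 m)² = 9.852e-07 m²
R₂ = (2.52×10^-8)(733)/(9.852e-07) = 18.75 Ω
R = R₁ + R₂ = 110 Ω
P = I²R = (9.85)² × 110 = 10700 W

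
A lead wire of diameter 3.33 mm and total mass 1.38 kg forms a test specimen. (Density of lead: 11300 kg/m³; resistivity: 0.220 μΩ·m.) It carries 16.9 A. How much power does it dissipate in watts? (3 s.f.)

101 W

ρ = 0.220 μΩ·m = 2.20×10^-7 Ω·m
A = π(d/2)² = π(1.6650e-03 m)² = 8.7092e-06 m²
L = m/(density·A) = 1.38/(11300×8.7092e-06) = 14.02 m
R = ρL/A = (2.20×10^-7)(14.02)/(8.7092e-06) = 0.3542 Ω
P = I²R = (16.9)² × 0.3542 = 101 W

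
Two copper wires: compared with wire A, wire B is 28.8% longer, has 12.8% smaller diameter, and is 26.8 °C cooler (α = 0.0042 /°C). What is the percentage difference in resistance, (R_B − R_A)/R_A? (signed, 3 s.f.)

50.3%

R ∝ ρL/d² with ρ ∝ (1+αΔT), so R_B/R_A = (1 + 28.8/100) × (1 − 12.8/100)⁻² × (1 − 0.0042×26.8)
= 1.288 × 1.315 × 0.8874 = 1.503
(R_B − R_A)/R_A = 1.503 − 1 = 50.3%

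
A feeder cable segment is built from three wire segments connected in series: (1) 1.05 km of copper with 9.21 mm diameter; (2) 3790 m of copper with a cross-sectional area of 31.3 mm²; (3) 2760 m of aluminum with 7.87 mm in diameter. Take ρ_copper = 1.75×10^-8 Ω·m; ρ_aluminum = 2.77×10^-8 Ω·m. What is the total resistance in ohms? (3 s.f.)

Seg 1: A = π(d/2)² = π(4.6050e-03 m)² = 6.662e-05 m²
R_1 = (1.75×10^-8)(1050)/(6.662e-05) = 0.2758 Ω
Seg 2: A = 31.3 mm² = 3.130e-05 m²
R_2 = (1.75×10^-8)(3790)/(3.130e-05) = 2.119 Ω
Seg 3: A = π(d/2)² = π(3.9350e-03 m)² = 4.865e-05 m²
R_3 = (2.77×10^-8)(2760)/(4.865e-05) = 1.572 Ω
R_total = R_1 + R_2 + R_3 = 3.97 Ω

3.97 Ω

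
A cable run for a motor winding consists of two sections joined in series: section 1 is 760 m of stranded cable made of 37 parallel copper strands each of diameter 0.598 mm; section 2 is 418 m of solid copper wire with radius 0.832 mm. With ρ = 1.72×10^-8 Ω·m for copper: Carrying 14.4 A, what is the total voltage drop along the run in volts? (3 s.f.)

Section 1: A_strand = π(2.9900e-04)² = 2.809e-07 m²; R₁ = ρL/(N·A_s) = (1.72×10^-8)(760)/(37×2.809e-07) = 1.258 Ω
Section 2: A = πr² = π(8.3200e-04 m)² = 2.175e-06 m²
R₂ = (1.72×10^-8)(418)/(2.175e-06) = 3.306 Ω
R = R₁ + R₂ = 4.564 Ω
V = IR = 14.4 × 4.564 = 65.7 V

65.7 V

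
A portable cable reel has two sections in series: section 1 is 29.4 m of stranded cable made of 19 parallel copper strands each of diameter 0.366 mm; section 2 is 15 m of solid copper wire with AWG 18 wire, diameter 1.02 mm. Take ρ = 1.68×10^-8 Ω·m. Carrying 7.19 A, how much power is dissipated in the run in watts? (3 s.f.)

28.7 W

Section 1: A_strand = π(1.8300e-04)² = 1.052e-07 m²; R₁ = ρL/(N·A_s) = (1.68×10^-8)(29.4)/(19×1.052e-07) = 0.2471 Ω
Section 2: A = π(1.02/2 mm)² = π(5.1000e-04 m)² = 8.171e-07 m²
R₂ = (1.68×10^-8)(15)/(8.171e-07) = 0.3084 Ω
R = R₁ + R₂ = 0.5555 Ω
P = I²R = (7.19)² × 0.5555 = 28.7 W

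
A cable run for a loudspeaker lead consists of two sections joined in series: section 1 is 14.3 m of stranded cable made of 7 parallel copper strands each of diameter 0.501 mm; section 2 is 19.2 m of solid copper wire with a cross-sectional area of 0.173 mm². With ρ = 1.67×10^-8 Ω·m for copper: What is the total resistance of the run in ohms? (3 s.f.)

2.03 Ω

Section 1: A_strand = π(2.5050e-04)² = 1.971e-07 m²; R₁ = ρL/(N·A_s) = (1.67×10^-8)(14.3)/(7×1.971e-07) = 0.1731 Ω
Section 2: A = 0.173 mm² = 1.730e-07 m²
R₂ = (1.67×10^-8)(19.2)/(1.730e-07) = 1.853 Ω
R = R₁ + R₂ = 2.03 Ω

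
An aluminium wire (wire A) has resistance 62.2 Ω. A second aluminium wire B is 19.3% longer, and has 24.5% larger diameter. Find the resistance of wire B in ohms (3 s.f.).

47.9 Ω

R ∝ L/d², so R_B/R_A = (1 + 19.3/100) × (1 + 24.5/100)⁻²
= 1.193 × 0.6452 = 0.7697
R_B = 0.7697 × 62.2 = 47.9 Ω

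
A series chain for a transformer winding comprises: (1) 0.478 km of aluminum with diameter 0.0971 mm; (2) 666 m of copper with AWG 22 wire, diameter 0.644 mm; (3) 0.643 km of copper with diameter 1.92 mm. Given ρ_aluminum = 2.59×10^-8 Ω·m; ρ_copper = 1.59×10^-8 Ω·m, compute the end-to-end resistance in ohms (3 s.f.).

Seg 1: A = π(d/2)² = π(4.8550e-05 m)² = 7.405e-09 m²
R_1 = (2.59×10^-8)(478)/(7.405e-09) = 1672 Ω
Seg 2: A = π(0.644/2 mm)² = π(3.2200e-04 m)² = 3.257e-07 m²
R_2 = (1.59×10^-8)(666)/(3.257e-07) = 32.51 Ω
Seg 3: A = π(d/2)² = π(9.6000e-04 m)² = 2.895e-06 m²
R_3 = (1.59×10^-8)(643)/(2.895e-06) = 3.531 Ω
R_total = R_1 + R_2 + R_3 = 1710 Ω

1710 Ω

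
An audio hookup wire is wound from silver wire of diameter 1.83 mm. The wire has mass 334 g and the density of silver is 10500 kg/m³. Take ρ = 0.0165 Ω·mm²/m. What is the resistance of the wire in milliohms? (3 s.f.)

75.9 mΩ

ρ = 0.0165 Ω·mm²/m = 1.65×10^-8 Ω·m
A = π(d/2)² = π(9.1500e-04 m)² = 2.6302e-06 m²
L = m/(density·A) = 0.334/(10500×2.6302e-06) = 12.09 m
R = ρL/A = (1.65×10^-8)(12.09)/(2.6302e-06) = 75.9 mΩ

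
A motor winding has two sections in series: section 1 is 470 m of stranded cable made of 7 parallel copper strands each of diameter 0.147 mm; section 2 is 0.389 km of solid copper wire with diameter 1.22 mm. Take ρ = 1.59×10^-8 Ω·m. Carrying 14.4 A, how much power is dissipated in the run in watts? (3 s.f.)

14100 W

Section 1: A_strand = π(7.3500e-05)² = 1.697e-08 m²; R₁ = ρL/(N·A_s) = (1.59×10^-8)(470)/(7×1.697e-08) = 62.9 Ω
Section 2: A = π(d/2)² = π(6.1000e-04 m)² = 1.169e-06 m²
R₂ = (1.59×10^-8)(389)/(1.169e-06) = 5.291 Ω
R = R₁ + R₂ = 68.19 Ω
P = I²R = (14.4)² × 68.19 = 14100 W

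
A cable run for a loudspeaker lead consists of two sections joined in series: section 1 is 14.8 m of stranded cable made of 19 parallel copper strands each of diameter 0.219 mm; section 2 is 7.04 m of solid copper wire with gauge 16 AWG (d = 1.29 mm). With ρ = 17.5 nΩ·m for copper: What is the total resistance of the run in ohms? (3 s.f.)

0.456 Ω

ρ = 17.5 nΩ·m = 1.75×10^-8 Ω·m
Section 1: A_strand = π(1.0950e-04)² = 3.767e-08 m²; R₁ = ρL/(N·A_s) = (1.75×10^-8)(14.8)/(19×3.767e-08) = 0.3619 Ω
Section 2: A = π(1.29/2 mm)² = π(6.4500e-04 m)² = 1.307e-06 m²
R₂ = (1.75×10^-8)(7.04)/(1.307e-06) = 0.09426 Ω
R = R₁ + R₂ = 0.456 Ω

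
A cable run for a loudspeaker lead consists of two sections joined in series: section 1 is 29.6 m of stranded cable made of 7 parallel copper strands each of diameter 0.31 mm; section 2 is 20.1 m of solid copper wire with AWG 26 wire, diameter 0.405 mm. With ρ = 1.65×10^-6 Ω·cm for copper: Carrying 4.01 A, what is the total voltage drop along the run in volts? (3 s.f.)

14.0 V

ρ = 1.65×10^-6 Ω·cm = 1.65×10^-8 Ω·m
Section 1: A_strand = π(1.5500e-04)² = 7.548e-08 m²; R₁ = ρL/(N·A_s) = (1.65×10^-8)(29.6)/(7×7.548e-08) = 0.9244 Ω
Section 2: A = π(0.405/2 mm)² = π(2.0250e-04 m)² = 1.288e-07 m²
R₂ = (1.65×10^-8)(20.1)/(1.288e-07) = 2.574 Ω
R = R₁ + R₂ = 3.499 Ω
V = IR = 4.01 × 3.499 = 14.0 V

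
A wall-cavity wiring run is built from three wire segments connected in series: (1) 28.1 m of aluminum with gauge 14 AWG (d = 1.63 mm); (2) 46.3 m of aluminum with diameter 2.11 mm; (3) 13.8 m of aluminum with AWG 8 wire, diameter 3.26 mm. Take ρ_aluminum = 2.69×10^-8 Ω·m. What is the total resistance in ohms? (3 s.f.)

Seg 1: A = π(1.63/2 mm)² = π(8.1500e-04 m)² = 2.087e-06 m²
R_1 = (2.69×10^-8)(28.1)/(2.087e-06) = 0.3622 Ω
Seg 2: A = π(d/2)² = π(1.0550e-03 m)² = 3.497e-06 m²
R_2 = (2.69×10^-8)(46.3)/(3.497e-06) = 0.3562 Ω
Seg 3: A = π(3.26/2 mm)² = π(1.6300e-03 m)² = 8.347e-06 m²
R_3 = (2.69×10^-8)(13.8)/(8.347e-06) = 0.04447 Ω
R_total = R_1 + R_2 + R_3 = 0.763 Ω

0.763 Ω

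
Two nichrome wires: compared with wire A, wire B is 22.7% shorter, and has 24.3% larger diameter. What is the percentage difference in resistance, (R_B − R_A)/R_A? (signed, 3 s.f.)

-50.0%

R ∝ L/d², so R_B/R_A = (1 − 22.7/100) × (1 + 24.3/100)⁻²
= 0.773 × 0.6472 = 0.5003
(R_B − R_A)/R_A = 0.5003 − 1 = -50.0%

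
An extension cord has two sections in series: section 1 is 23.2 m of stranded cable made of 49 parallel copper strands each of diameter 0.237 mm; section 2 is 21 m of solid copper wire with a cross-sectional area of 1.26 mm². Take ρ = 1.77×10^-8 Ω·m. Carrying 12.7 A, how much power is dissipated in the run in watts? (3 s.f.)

78.2 W

Section 1: A_strand = π(1.1850e-04)² = 4.412e-08 m²; R₁ = ρL/(N·A_s) = (1.77×10^-8)(23.2)/(49×4.412e-08) = 0.19 Ω
Section 2: A = 1.26 mm² = 1.260e-06 m²
R₂ = (1.77×10^-8)(21)/(1.260e-06) = 0.295 Ω
R = R₁ + R₂ = 0.485 Ω
P = I²R = (12.7)² × 0.485 = 78.2 W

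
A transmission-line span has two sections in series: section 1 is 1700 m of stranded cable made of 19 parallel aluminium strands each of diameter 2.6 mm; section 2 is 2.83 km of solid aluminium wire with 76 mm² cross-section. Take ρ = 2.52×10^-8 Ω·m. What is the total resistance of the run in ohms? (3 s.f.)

Section 1: A_strand = π(1.3000e-03)² = 5.309e-06 m²; R₁ = ρL/(N·A_s) = (2.52×10^-8)(1700)/(19×5.309e-06) = 0.4247 Ω
Section 2: A = 76 mm² = 7.600e-05 m²
R₂ = (2.52×10^-8)(2830)/(7.600e-05) = 0.9384 Ω
R = R₁ + R₂ = 1.36 Ω

1.36 Ω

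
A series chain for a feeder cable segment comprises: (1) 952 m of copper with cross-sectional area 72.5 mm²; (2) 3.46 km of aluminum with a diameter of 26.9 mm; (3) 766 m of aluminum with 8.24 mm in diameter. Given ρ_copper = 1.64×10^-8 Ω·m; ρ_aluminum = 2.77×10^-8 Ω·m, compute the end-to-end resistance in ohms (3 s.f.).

0.782 Ω

Seg 1: A = 72.5 mm² = 7.250e-05 m²
R_1 = (1.64×10^-8)(952)/(7.250e-05) = 0.2153 Ω
Seg 2: A = π(d/2)² = π(1.3450e-02 m)² = 5.683e-04 m²
R_2 = (2.77×10^-8)(3460)/(5.683e-04) = 0.1686 Ω
Seg 3: A = π(d/2)² = π(4.1200e-03 m)² = 5.333e-05 m²
R_3 = (2.77×10^-8)(766)/(5.333e-05) = 0.3979 Ω
R_total = R_1 + R_2 + R_3 = 0.782 Ω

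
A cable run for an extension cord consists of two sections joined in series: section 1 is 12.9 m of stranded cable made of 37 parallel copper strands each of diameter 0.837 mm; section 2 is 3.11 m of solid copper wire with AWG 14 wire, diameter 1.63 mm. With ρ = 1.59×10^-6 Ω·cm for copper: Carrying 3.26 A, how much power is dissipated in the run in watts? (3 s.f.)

0.359 W

ρ = 1.59×10^-6 Ω·cm = 1.59×10^-8 Ω·m
Section 1: A_strand = π(4.1850e-04)² = 5.502e-07 m²; R₁ = ρL/(N·A_s) = (1.59×10^-8)(12.9)/(37×5.502e-07) = 0.01007 Ω
Section 2: A = π(1.63/2 mm)² = π(8.1500e-04 m)² = 2.087e-06 m²
R₂ = (1.59×10^-8)(3.11)/(2.087e-06) = 0.0237 Ω
R = R₁ + R₂ = 0.03377 Ω
P = I²R = (3.26)² × 0.03377 = 0.359 W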